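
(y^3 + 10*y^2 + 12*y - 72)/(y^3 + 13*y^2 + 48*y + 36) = (y - 2)/(y + 1)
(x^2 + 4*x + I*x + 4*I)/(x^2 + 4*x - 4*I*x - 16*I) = (x + I)/(x - 4*I)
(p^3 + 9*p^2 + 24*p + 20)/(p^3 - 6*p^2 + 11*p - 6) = (p^3 + 9*p^2 + 24*p + 20)/(p^3 - 6*p^2 + 11*p - 6)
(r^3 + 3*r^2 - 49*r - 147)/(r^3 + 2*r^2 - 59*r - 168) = (r - 7)/(r - 8)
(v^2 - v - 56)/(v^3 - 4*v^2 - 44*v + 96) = (v + 7)/(v^2 + 4*v - 12)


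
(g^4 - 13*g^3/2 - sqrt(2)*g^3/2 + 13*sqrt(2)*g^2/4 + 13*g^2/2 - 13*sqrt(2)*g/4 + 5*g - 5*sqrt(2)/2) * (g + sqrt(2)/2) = g^5 - 13*g^4/2 + 6*g^3 + 33*g^2/4 - 13*g/4 - 5/2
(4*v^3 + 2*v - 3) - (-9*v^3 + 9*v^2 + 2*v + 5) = 13*v^3 - 9*v^2 - 8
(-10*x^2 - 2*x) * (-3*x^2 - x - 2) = 30*x^4 + 16*x^3 + 22*x^2 + 4*x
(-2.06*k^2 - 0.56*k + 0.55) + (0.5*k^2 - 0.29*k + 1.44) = -1.56*k^2 - 0.85*k + 1.99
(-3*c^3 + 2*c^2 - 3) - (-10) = -3*c^3 + 2*c^2 + 7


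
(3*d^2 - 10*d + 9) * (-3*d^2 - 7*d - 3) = -9*d^4 + 9*d^3 + 34*d^2 - 33*d - 27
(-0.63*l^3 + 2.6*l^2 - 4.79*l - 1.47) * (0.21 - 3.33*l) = 2.0979*l^4 - 8.7903*l^3 + 16.4967*l^2 + 3.8892*l - 0.3087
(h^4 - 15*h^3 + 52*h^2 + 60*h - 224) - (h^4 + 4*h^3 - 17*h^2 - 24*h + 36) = -19*h^3 + 69*h^2 + 84*h - 260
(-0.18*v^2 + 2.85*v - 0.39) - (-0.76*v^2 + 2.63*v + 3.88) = 0.58*v^2 + 0.22*v - 4.27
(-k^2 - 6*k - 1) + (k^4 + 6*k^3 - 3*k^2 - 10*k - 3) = k^4 + 6*k^3 - 4*k^2 - 16*k - 4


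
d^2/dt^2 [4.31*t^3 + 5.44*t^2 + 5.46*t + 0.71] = 25.86*t + 10.88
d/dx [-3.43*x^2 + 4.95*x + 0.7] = 4.95 - 6.86*x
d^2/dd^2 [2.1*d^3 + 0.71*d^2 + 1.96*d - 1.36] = 12.6*d + 1.42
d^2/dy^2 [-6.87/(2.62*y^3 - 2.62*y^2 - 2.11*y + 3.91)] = ((107.9964*y - 35.9988)*(2.62*y^3 - 2.62*y^2 - 2.11*y + 3.91) - 6.87*(-15.72*y^2 + 10.48*y + 4.22)*(-7.86*y^2 + 5.24*y + 2.11))/(2.62*y^3 - 2.62*y^2 - 2.11*y + 3.91)^3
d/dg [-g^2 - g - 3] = -2*g - 1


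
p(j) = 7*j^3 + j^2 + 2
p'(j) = 21*j^2 + 2*j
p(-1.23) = -9.51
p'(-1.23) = 29.31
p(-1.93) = -44.60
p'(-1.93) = 74.36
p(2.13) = 74.18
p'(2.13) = 99.53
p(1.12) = 13.09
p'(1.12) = 28.58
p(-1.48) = -18.50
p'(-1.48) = 43.04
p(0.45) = 2.84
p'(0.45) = 5.15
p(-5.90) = -1400.84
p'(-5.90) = 719.21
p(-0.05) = 2.00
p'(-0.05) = -0.05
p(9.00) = 5186.00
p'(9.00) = 1719.00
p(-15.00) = -23398.00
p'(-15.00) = 4695.00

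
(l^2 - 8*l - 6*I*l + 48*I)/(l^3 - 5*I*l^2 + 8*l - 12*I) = (l - 8)/(l^2 + I*l + 2)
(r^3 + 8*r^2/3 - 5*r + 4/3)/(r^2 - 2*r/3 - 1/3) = (3*r^2 + 11*r - 4)/(3*r + 1)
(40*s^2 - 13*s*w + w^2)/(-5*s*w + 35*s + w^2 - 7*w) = (-8*s + w)/(w - 7)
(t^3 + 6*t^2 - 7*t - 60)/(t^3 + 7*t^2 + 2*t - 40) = (t - 3)/(t - 2)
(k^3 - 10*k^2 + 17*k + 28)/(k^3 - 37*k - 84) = (k^2 - 3*k - 4)/(k^2 + 7*k + 12)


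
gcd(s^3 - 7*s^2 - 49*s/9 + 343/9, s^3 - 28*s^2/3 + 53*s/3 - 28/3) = s - 7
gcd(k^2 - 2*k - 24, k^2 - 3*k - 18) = k - 6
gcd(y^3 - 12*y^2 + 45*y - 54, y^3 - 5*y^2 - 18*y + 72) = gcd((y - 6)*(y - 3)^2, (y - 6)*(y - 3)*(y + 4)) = y^2 - 9*y + 18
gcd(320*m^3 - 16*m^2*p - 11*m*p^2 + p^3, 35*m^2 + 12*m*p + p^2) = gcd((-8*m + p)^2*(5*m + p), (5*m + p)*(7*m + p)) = 5*m + p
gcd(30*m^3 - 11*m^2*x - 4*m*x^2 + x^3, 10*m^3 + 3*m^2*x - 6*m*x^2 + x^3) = 10*m^2 - 7*m*x + x^2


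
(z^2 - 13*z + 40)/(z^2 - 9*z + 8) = (z - 5)/(z - 1)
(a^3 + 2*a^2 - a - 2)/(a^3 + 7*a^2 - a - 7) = (a + 2)/(a + 7)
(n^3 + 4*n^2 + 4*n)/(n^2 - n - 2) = n*(n^2 + 4*n + 4)/(n^2 - n - 2)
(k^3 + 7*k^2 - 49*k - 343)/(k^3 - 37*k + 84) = (k^2 - 49)/(k^2 - 7*k + 12)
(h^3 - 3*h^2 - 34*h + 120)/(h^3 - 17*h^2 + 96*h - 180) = (h^2 + 2*h - 24)/(h^2 - 12*h + 36)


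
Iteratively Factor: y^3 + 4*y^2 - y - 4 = (y + 1)*(y^2 + 3*y - 4) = (y - 1)*(y + 1)*(y + 4)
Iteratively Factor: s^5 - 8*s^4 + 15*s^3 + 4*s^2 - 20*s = (s + 1)*(s^4 - 9*s^3 + 24*s^2 - 20*s) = s*(s + 1)*(s^3 - 9*s^2 + 24*s - 20) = s*(s - 5)*(s + 1)*(s^2 - 4*s + 4) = s*(s - 5)*(s - 2)*(s + 1)*(s - 2)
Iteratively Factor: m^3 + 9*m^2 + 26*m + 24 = (m + 3)*(m^2 + 6*m + 8) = (m + 3)*(m + 4)*(m + 2)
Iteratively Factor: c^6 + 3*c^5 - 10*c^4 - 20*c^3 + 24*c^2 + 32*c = (c)*(c^5 + 3*c^4 - 10*c^3 - 20*c^2 + 24*c + 32) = c*(c + 1)*(c^4 + 2*c^3 - 12*c^2 - 8*c + 32) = c*(c + 1)*(c + 2)*(c^3 - 12*c + 16) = c*(c + 1)*(c + 2)*(c + 4)*(c^2 - 4*c + 4) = c*(c - 2)*(c + 1)*(c + 2)*(c + 4)*(c - 2)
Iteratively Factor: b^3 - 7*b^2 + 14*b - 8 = (b - 1)*(b^2 - 6*b + 8) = (b - 4)*(b - 1)*(b - 2)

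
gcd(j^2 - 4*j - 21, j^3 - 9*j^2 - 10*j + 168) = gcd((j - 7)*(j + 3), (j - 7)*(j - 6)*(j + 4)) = j - 7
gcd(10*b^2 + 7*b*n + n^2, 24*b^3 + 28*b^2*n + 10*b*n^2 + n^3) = 2*b + n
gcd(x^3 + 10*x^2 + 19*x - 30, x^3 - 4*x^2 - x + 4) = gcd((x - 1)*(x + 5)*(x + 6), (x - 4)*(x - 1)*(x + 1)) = x - 1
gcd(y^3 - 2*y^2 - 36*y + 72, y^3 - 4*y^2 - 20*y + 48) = y^2 - 8*y + 12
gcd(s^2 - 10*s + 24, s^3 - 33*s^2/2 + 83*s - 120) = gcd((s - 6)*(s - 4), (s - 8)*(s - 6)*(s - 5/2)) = s - 6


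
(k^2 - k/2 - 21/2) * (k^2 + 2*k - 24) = k^4 + 3*k^3/2 - 71*k^2/2 - 9*k + 252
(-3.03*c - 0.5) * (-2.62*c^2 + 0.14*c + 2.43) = 7.9386*c^3 + 0.8858*c^2 - 7.4329*c - 1.215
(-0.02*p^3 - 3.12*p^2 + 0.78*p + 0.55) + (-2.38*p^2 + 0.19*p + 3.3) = -0.02*p^3 - 5.5*p^2 + 0.97*p + 3.85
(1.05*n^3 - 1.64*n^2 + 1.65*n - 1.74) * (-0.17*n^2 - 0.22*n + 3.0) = -0.1785*n^5 + 0.0478*n^4 + 3.2303*n^3 - 4.9872*n^2 + 5.3328*n - 5.22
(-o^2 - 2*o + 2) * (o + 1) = -o^3 - 3*o^2 + 2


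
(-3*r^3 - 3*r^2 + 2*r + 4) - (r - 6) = -3*r^3 - 3*r^2 + r + 10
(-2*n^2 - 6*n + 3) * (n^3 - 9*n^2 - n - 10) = -2*n^5 + 12*n^4 + 59*n^3 - n^2 + 57*n - 30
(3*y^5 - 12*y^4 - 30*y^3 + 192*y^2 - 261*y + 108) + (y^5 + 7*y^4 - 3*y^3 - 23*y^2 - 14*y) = 4*y^5 - 5*y^4 - 33*y^3 + 169*y^2 - 275*y + 108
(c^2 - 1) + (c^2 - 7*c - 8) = 2*c^2 - 7*c - 9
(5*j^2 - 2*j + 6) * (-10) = -50*j^2 + 20*j - 60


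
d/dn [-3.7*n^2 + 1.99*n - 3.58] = 1.99 - 7.4*n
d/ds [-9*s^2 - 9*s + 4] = -18*s - 9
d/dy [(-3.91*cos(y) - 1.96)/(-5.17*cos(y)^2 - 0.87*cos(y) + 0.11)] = (20.2147*cos(y)^2 + 20.2664*cos(y) + 2.1353)*sin(y)/(26.7289*cos(y)^4 + 8.9958*cos(y)^3 - 0.3805*cos(y)^2 - 0.1914*cos(y) + 0.0121)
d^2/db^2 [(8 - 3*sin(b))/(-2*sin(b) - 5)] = 31*(2*sin(b)^2 - 5*sin(b) - 4)/(2*sin(b) + 5)^3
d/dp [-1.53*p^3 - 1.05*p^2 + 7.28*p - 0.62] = -4.59*p^2 - 2.1*p + 7.28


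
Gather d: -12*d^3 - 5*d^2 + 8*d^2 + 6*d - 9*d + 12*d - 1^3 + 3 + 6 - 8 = -12*d^3 + 3*d^2 + 9*d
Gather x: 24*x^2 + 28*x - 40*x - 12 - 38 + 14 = 24*x^2 - 12*x - 36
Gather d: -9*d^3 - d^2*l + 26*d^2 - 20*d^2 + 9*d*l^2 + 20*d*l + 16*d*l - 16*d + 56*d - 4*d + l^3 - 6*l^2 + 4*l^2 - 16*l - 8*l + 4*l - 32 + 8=-9*d^3 + d^2*(6 - l) + d*(9*l^2 + 36*l + 36) + l^3 - 2*l^2 - 20*l - 24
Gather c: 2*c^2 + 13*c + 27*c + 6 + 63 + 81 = 2*c^2 + 40*c + 150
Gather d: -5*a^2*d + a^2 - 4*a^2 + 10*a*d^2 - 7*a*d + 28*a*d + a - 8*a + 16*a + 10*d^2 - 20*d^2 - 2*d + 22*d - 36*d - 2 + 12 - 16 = -3*a^2 + 9*a + d^2*(10*a - 10) + d*(-5*a^2 + 21*a - 16) - 6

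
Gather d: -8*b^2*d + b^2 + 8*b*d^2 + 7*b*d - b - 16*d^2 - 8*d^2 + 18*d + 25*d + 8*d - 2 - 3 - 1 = b^2 - b + d^2*(8*b - 24) + d*(-8*b^2 + 7*b + 51) - 6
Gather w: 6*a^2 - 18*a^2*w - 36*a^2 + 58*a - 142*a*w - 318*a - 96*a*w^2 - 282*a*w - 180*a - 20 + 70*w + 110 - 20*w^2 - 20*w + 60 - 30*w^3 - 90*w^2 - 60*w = -30*a^2 - 440*a - 30*w^3 + w^2*(-96*a - 110) + w*(-18*a^2 - 424*a - 10) + 150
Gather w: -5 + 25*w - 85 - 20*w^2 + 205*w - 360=-20*w^2 + 230*w - 450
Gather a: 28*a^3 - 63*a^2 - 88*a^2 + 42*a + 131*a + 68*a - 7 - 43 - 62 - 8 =28*a^3 - 151*a^2 + 241*a - 120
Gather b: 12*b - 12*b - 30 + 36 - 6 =0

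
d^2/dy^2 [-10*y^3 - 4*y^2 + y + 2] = -60*y - 8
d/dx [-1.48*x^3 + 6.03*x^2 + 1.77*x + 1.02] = -4.44*x^2 + 12.06*x + 1.77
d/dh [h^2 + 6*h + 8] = 2*h + 6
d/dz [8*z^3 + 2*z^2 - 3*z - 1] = 24*z^2 + 4*z - 3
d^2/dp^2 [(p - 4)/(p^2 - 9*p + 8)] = 2*((13 - 3*p)*(p^2 - 9*p + 8) + (p - 4)*(2*p - 9)^2)/(p^2 - 9*p + 8)^3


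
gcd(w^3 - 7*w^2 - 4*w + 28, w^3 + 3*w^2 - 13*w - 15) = 1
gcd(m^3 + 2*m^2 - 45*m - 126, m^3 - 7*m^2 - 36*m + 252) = m^2 - m - 42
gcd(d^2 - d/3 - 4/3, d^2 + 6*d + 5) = d + 1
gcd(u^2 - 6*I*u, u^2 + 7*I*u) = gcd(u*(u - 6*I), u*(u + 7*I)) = u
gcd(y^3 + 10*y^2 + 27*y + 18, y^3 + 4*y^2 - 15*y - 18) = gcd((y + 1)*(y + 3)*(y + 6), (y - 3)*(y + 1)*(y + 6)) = y^2 + 7*y + 6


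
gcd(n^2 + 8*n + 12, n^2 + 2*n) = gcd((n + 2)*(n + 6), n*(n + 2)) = n + 2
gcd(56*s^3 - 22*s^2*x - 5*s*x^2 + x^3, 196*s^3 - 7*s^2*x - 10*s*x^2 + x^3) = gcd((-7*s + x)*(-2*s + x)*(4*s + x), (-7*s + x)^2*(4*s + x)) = -28*s^2 - 3*s*x + x^2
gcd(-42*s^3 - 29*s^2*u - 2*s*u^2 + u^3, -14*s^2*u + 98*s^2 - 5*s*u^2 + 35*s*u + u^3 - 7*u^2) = 14*s^2 + 5*s*u - u^2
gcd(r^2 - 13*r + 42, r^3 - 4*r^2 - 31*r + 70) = r - 7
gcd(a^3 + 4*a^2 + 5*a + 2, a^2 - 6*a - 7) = a + 1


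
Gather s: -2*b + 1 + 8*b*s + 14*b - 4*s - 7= 12*b + s*(8*b - 4) - 6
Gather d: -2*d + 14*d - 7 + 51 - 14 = 12*d + 30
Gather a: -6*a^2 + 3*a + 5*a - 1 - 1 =-6*a^2 + 8*a - 2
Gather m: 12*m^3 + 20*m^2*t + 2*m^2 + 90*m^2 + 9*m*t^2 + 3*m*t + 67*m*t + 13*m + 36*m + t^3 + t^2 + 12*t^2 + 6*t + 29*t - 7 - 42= 12*m^3 + m^2*(20*t + 92) + m*(9*t^2 + 70*t + 49) + t^3 + 13*t^2 + 35*t - 49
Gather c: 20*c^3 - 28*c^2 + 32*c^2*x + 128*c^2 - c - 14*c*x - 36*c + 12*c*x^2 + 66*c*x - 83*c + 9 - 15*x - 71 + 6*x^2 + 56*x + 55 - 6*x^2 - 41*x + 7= 20*c^3 + c^2*(32*x + 100) + c*(12*x^2 + 52*x - 120)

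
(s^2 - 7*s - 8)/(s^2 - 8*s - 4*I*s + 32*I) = (s + 1)/(s - 4*I)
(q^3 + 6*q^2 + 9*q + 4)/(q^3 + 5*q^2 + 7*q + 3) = (q + 4)/(q + 3)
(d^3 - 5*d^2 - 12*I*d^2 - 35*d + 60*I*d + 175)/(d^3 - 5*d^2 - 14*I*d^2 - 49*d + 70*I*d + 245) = (d - 5*I)/(d - 7*I)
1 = 1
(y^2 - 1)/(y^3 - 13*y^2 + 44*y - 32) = (y + 1)/(y^2 - 12*y + 32)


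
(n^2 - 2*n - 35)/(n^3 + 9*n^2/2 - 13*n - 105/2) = 2*(n - 7)/(2*n^2 - n - 21)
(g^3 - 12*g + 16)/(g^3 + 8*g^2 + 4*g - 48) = (g - 2)/(g + 6)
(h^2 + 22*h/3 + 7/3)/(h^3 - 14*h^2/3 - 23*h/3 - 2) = (h + 7)/(h^2 - 5*h - 6)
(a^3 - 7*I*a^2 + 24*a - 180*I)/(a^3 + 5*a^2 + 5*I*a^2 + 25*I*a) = (a^2 - 12*I*a - 36)/(a*(a + 5))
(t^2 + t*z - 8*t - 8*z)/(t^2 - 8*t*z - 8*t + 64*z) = (-t - z)/(-t + 8*z)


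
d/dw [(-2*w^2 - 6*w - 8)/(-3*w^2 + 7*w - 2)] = 4*(-8*w^2 - 10*w + 17)/(9*w^4 - 42*w^3 + 61*w^2 - 28*w + 4)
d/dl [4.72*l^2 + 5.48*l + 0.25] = 9.44*l + 5.48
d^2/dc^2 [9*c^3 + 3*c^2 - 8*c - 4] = 54*c + 6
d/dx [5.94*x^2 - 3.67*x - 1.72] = 11.88*x - 3.67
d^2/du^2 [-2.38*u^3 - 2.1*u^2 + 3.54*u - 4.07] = -14.28*u - 4.2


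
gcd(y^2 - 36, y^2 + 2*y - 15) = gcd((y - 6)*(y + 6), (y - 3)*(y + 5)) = 1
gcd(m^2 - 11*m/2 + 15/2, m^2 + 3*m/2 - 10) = m - 5/2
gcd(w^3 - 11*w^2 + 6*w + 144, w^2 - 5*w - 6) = w - 6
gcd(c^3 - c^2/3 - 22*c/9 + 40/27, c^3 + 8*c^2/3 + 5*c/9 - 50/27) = c^2 + c - 10/9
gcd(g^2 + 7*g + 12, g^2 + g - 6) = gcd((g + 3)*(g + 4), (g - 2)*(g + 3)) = g + 3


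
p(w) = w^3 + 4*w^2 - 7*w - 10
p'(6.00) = 149.00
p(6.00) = 308.00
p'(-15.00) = 548.00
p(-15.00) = -2380.00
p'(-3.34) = -0.25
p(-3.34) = 20.74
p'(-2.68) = -6.89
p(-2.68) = 18.24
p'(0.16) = -5.64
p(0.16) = -11.01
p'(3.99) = 72.68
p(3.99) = 89.27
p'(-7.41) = 98.44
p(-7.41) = -145.37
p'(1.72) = 15.64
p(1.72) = -5.12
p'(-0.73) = -11.24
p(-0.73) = -3.15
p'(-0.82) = -11.54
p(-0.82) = -2.12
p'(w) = 3*w^2 + 8*w - 7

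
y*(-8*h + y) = -8*h*y + y^2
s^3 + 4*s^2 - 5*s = s*(s - 1)*(s + 5)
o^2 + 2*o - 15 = (o - 3)*(o + 5)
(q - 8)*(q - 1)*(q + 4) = q^3 - 5*q^2 - 28*q + 32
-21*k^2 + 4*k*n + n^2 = (-3*k + n)*(7*k + n)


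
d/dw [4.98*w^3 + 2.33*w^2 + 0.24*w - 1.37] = 14.94*w^2 + 4.66*w + 0.24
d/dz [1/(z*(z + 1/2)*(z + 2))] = 4*(-3*z^2 - 5*z - 1)/(z^2*(4*z^4 + 20*z^3 + 33*z^2 + 20*z + 4))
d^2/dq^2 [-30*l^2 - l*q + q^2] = 2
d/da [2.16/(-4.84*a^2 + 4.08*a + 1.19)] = (20.9088*a - 8.8128)/(-4.84*a^2 + 4.08*a + 1.19)^2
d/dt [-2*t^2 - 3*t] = -4*t - 3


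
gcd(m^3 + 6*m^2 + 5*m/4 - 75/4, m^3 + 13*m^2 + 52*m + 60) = m + 5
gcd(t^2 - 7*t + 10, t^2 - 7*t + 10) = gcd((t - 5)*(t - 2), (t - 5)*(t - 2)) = t^2 - 7*t + 10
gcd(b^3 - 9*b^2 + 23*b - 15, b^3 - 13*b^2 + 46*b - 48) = b - 3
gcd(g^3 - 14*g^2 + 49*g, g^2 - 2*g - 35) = g - 7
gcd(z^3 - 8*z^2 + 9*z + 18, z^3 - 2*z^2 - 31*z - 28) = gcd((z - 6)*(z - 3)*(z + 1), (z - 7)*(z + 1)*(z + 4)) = z + 1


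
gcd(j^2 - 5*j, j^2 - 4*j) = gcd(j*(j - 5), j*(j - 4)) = j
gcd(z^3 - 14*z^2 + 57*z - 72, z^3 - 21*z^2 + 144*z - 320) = z - 8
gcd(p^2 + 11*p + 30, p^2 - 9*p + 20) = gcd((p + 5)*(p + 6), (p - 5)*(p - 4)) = 1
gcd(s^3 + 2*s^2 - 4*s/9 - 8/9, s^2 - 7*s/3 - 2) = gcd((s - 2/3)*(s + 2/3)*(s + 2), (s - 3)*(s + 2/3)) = s + 2/3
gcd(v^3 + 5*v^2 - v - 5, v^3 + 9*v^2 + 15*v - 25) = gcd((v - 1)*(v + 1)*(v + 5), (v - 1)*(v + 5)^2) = v^2 + 4*v - 5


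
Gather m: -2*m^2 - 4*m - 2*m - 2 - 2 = -2*m^2 - 6*m - 4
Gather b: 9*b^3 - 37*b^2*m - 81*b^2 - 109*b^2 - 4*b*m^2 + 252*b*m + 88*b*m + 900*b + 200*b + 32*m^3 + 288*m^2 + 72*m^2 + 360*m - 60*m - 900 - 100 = 9*b^3 + b^2*(-37*m - 190) + b*(-4*m^2 + 340*m + 1100) + 32*m^3 + 360*m^2 + 300*m - 1000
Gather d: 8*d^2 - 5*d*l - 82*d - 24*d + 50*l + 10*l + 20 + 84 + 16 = 8*d^2 + d*(-5*l - 106) + 60*l + 120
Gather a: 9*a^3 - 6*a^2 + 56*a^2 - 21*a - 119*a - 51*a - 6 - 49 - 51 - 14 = 9*a^3 + 50*a^2 - 191*a - 120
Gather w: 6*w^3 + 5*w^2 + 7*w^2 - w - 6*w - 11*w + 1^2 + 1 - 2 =6*w^3 + 12*w^2 - 18*w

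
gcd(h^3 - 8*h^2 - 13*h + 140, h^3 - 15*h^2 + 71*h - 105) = h^2 - 12*h + 35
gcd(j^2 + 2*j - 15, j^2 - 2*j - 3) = j - 3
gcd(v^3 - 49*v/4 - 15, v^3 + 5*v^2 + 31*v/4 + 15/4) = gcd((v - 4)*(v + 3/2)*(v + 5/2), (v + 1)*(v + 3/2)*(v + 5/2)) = v^2 + 4*v + 15/4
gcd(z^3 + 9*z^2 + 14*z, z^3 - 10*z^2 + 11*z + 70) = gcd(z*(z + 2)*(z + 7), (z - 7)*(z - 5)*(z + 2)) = z + 2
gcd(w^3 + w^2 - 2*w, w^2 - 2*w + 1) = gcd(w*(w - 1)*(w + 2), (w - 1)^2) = w - 1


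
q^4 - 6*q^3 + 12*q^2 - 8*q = q*(q - 2)^3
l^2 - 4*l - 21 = (l - 7)*(l + 3)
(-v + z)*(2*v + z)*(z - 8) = -2*v^2*z + 16*v^2 + v*z^2 - 8*v*z + z^3 - 8*z^2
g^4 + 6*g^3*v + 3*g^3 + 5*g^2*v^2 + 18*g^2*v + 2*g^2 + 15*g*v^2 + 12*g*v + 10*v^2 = (g + 1)*(g + 2)*(g + v)*(g + 5*v)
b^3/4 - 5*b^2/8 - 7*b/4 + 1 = (b/4 + 1/2)*(b - 4)*(b - 1/2)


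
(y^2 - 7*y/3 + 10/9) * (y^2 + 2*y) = y^4 - y^3/3 - 32*y^2/9 + 20*y/9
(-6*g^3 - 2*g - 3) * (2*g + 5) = -12*g^4 - 30*g^3 - 4*g^2 - 16*g - 15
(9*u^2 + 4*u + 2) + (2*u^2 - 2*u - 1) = 11*u^2 + 2*u + 1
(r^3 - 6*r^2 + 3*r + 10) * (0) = 0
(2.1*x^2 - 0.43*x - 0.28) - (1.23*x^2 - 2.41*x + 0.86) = 0.87*x^2 + 1.98*x - 1.14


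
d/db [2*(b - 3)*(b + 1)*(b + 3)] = 6*b^2 + 4*b - 18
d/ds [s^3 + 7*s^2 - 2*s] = 3*s^2 + 14*s - 2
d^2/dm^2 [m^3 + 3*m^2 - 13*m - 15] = 6*m + 6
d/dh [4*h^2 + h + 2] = 8*h + 1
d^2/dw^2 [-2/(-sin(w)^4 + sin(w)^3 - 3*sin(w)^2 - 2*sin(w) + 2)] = 2*(-16*sin(w)^8 + 23*sin(w)^7 - 25*sin(w)^6 + 5*sin(w)^5 + 2*sin(w)^4 - 40*sin(w)^3 + 38*sin(w)^2 + 20*sin(w) + 20)/(sin(w)^4 - sin(w)^3 + 3*sin(w)^2 + 2*sin(w) - 2)^3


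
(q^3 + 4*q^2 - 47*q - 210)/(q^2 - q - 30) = (q^2 - q - 42)/(q - 6)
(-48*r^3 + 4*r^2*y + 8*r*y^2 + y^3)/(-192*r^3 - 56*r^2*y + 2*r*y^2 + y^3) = (-2*r + y)/(-8*r + y)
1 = 1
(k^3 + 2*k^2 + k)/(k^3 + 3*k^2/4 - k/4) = 4*(k + 1)/(4*k - 1)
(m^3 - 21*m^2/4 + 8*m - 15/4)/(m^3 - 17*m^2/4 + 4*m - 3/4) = (4*m - 5)/(4*m - 1)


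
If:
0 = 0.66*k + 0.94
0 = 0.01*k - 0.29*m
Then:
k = -1.42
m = -0.05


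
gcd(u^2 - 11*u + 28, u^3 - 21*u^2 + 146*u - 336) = u - 7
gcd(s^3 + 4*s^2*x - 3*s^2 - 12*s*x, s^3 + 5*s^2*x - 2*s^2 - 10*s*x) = s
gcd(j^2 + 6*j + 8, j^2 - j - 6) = j + 2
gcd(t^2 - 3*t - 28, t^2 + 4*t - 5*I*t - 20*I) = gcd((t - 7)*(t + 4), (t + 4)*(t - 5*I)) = t + 4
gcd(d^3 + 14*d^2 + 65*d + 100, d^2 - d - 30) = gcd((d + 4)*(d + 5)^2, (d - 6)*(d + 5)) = d + 5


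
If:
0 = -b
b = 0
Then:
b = 0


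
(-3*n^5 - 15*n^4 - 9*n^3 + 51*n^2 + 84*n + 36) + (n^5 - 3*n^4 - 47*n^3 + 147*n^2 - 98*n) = -2*n^5 - 18*n^4 - 56*n^3 + 198*n^2 - 14*n + 36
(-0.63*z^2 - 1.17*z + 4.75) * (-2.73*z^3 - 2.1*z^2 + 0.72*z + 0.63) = 1.7199*z^5 + 4.5171*z^4 - 10.9641*z^3 - 11.2143*z^2 + 2.6829*z + 2.9925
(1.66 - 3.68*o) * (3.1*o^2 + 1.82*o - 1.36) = -11.408*o^3 - 1.5516*o^2 + 8.026*o - 2.2576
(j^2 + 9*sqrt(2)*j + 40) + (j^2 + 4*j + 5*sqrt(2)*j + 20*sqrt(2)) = 2*j^2 + 4*j + 14*sqrt(2)*j + 20*sqrt(2) + 40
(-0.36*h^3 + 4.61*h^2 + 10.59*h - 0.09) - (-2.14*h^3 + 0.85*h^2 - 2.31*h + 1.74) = 1.78*h^3 + 3.76*h^2 + 12.9*h - 1.83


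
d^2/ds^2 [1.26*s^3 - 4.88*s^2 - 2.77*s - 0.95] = 7.56*s - 9.76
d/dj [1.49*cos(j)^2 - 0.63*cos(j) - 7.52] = (0.63 - 2.98*cos(j))*sin(j)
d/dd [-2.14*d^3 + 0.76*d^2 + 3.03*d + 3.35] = -6.42*d^2 + 1.52*d + 3.03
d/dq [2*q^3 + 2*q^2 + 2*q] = 6*q^2 + 4*q + 2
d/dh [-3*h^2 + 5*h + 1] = 5 - 6*h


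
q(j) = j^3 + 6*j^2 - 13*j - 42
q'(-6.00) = 23.00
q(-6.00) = 36.00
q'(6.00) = 167.00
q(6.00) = 312.00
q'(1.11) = 4.02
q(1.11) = -47.67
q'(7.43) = 241.77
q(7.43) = 602.81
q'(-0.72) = -20.08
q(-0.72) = -29.90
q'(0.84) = -0.80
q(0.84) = -48.09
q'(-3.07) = -21.57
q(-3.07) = 25.52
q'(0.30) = -9.13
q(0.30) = -45.33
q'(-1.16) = -22.88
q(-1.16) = -20.41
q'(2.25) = 29.19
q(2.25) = -29.48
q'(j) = 3*j^2 + 12*j - 13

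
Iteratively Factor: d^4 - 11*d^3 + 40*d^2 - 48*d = (d)*(d^3 - 11*d^2 + 40*d - 48) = d*(d - 3)*(d^2 - 8*d + 16) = d*(d - 4)*(d - 3)*(d - 4)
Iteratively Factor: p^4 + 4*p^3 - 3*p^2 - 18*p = (p)*(p^3 + 4*p^2 - 3*p - 18) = p*(p + 3)*(p^2 + p - 6) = p*(p - 2)*(p + 3)*(p + 3)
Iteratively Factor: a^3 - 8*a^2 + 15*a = (a - 3)*(a^2 - 5*a) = a*(a - 3)*(a - 5)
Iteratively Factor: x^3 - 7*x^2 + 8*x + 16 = (x - 4)*(x^2 - 3*x - 4) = (x - 4)*(x + 1)*(x - 4)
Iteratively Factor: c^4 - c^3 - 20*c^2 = (c)*(c^3 - c^2 - 20*c) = c*(c + 4)*(c^2 - 5*c) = c*(c - 5)*(c + 4)*(c)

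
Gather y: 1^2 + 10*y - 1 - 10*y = 0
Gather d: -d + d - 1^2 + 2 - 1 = 0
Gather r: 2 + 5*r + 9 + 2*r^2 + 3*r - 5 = 2*r^2 + 8*r + 6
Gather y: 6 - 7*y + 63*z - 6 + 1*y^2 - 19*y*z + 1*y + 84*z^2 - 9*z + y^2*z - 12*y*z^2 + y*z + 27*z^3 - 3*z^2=y^2*(z + 1) + y*(-12*z^2 - 18*z - 6) + 27*z^3 + 81*z^2 + 54*z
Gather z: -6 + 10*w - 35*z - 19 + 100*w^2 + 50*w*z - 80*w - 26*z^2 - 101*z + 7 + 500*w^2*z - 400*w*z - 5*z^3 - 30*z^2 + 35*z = 100*w^2 - 70*w - 5*z^3 - 56*z^2 + z*(500*w^2 - 350*w - 101) - 18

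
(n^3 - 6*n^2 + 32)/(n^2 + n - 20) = (n^2 - 2*n - 8)/(n + 5)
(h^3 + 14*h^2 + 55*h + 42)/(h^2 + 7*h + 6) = h + 7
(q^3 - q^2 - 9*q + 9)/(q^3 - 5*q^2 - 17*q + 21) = (q - 3)/(q - 7)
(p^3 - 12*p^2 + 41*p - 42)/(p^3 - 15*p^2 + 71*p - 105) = (p - 2)/(p - 5)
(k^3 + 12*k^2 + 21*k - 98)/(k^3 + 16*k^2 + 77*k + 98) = (k - 2)/(k + 2)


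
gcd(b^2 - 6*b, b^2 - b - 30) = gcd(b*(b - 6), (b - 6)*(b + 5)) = b - 6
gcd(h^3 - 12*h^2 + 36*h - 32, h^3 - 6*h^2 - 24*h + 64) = h^2 - 10*h + 16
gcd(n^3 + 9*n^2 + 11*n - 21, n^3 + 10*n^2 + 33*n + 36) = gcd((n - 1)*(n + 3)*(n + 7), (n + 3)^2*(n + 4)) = n + 3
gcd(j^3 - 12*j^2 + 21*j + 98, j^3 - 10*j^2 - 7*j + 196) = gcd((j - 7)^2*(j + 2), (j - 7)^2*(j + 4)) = j^2 - 14*j + 49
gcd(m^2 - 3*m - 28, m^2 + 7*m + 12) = m + 4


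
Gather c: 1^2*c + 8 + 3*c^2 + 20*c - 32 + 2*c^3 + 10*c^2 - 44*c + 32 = 2*c^3 + 13*c^2 - 23*c + 8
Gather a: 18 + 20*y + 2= 20*y + 20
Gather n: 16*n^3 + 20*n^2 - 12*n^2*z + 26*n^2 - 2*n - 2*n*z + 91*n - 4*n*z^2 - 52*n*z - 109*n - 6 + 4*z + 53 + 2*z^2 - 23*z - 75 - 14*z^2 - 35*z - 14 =16*n^3 + n^2*(46 - 12*z) + n*(-4*z^2 - 54*z - 20) - 12*z^2 - 54*z - 42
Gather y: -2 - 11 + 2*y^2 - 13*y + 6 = 2*y^2 - 13*y - 7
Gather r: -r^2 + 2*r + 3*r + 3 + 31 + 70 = -r^2 + 5*r + 104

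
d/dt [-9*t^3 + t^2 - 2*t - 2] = -27*t^2 + 2*t - 2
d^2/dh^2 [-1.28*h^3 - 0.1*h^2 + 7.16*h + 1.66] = -7.68*h - 0.2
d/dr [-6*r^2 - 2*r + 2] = -12*r - 2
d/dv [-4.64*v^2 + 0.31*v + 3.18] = 0.31 - 9.28*v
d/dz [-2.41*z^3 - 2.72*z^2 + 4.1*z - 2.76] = -7.23*z^2 - 5.44*z + 4.1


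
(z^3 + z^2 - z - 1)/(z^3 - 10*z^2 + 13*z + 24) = (z^2 - 1)/(z^2 - 11*z + 24)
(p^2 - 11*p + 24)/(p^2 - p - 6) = (p - 8)/(p + 2)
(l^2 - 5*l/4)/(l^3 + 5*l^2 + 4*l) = (l - 5/4)/(l^2 + 5*l + 4)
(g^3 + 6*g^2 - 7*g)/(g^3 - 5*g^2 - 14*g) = (-g^2 - 6*g + 7)/(-g^2 + 5*g + 14)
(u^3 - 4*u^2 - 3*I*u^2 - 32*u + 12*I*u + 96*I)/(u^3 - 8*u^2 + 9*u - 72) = (u + 4)/(u + 3*I)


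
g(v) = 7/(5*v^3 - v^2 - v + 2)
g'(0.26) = 1.14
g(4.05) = 0.02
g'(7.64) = -0.00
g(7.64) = 0.00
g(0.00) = 3.50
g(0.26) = 3.98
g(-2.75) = -0.07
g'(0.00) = 1.75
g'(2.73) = -0.08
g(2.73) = 0.07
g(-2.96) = -0.05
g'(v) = 7*(-15*v^2 + 2*v + 1)/(5*v^3 - v^2 - v + 2)^2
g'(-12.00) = 0.00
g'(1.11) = -2.53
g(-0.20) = 3.30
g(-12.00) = 0.00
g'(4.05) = -0.02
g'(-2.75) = -0.07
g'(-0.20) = -0.00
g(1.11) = 1.08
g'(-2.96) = -0.05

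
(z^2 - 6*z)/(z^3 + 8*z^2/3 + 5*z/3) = 3*(z - 6)/(3*z^2 + 8*z + 5)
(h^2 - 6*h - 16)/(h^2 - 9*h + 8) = (h + 2)/(h - 1)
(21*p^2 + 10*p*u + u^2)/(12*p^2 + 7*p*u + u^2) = (7*p + u)/(4*p + u)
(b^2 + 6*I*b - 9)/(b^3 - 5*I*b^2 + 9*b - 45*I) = (b + 3*I)/(b^2 - 8*I*b - 15)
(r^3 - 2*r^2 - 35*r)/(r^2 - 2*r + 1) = r*(r^2 - 2*r - 35)/(r^2 - 2*r + 1)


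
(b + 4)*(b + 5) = b^2 + 9*b + 20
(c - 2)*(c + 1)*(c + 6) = c^3 + 5*c^2 - 8*c - 12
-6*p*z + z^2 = z*(-6*p + z)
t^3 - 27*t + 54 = (t - 3)^2*(t + 6)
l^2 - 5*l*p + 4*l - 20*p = (l + 4)*(l - 5*p)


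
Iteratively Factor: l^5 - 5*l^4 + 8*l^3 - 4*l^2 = (l - 2)*(l^4 - 3*l^3 + 2*l^2) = l*(l - 2)*(l^3 - 3*l^2 + 2*l) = l*(l - 2)*(l - 1)*(l^2 - 2*l) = l*(l - 2)^2*(l - 1)*(l)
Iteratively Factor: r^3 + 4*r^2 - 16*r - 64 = (r - 4)*(r^2 + 8*r + 16) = (r - 4)*(r + 4)*(r + 4)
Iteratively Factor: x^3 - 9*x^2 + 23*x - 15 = (x - 5)*(x^2 - 4*x + 3) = (x - 5)*(x - 1)*(x - 3)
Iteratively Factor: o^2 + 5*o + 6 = (o + 3)*(o + 2)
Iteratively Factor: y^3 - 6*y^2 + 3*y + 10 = (y + 1)*(y^2 - 7*y + 10) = (y - 2)*(y + 1)*(y - 5)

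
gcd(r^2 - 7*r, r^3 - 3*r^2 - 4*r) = r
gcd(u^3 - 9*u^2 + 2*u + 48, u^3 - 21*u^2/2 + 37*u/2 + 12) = u^2 - 11*u + 24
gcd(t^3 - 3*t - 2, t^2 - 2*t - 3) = t + 1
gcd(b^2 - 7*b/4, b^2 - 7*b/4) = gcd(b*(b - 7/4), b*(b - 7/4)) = b^2 - 7*b/4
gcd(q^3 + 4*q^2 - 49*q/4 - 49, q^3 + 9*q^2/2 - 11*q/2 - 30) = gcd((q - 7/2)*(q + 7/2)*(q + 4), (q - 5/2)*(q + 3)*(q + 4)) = q + 4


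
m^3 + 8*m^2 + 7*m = m*(m + 1)*(m + 7)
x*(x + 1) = x^2 + x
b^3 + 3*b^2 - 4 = (b - 1)*(b + 2)^2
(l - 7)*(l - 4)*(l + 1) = l^3 - 10*l^2 + 17*l + 28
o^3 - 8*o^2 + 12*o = o*(o - 6)*(o - 2)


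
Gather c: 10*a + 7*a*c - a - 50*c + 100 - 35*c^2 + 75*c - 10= 9*a - 35*c^2 + c*(7*a + 25) + 90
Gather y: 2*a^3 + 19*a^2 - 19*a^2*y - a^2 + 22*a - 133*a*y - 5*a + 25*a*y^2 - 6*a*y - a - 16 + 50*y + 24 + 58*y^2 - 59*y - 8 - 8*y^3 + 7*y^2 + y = 2*a^3 + 18*a^2 + 16*a - 8*y^3 + y^2*(25*a + 65) + y*(-19*a^2 - 139*a - 8)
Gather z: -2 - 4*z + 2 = -4*z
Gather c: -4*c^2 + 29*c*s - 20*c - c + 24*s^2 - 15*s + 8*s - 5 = -4*c^2 + c*(29*s - 21) + 24*s^2 - 7*s - 5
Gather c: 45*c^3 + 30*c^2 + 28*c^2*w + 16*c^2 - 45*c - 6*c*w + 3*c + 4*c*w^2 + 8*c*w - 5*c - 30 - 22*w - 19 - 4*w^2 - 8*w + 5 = 45*c^3 + c^2*(28*w + 46) + c*(4*w^2 + 2*w - 47) - 4*w^2 - 30*w - 44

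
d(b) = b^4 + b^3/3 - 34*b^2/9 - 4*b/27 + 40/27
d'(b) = 4*b^3 + b^2 - 68*b/9 - 4/27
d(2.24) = 11.12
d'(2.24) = 32.90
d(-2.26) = 4.76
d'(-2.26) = -24.14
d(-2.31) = 6.03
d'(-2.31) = -26.66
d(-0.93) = -1.17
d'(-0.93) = 4.53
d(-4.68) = 364.98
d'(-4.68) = -352.90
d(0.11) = 1.42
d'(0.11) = -0.96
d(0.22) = 1.27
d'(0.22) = -1.72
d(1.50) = -1.05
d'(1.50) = 4.27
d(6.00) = 1232.59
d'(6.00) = 854.52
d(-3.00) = 39.93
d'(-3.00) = -76.48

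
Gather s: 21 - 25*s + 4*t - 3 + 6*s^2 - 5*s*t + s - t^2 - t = 6*s^2 + s*(-5*t - 24) - t^2 + 3*t + 18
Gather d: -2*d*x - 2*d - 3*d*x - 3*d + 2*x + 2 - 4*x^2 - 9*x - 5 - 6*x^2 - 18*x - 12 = d*(-5*x - 5) - 10*x^2 - 25*x - 15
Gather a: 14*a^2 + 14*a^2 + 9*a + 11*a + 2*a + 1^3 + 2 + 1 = 28*a^2 + 22*a + 4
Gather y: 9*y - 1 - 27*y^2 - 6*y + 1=-27*y^2 + 3*y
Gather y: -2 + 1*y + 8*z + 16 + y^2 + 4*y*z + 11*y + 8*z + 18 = y^2 + y*(4*z + 12) + 16*z + 32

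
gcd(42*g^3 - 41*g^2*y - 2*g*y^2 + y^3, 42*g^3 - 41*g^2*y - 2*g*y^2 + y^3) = 42*g^3 - 41*g^2*y - 2*g*y^2 + y^3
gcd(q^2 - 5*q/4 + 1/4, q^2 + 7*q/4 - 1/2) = q - 1/4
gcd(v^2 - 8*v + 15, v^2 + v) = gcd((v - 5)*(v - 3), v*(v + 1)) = 1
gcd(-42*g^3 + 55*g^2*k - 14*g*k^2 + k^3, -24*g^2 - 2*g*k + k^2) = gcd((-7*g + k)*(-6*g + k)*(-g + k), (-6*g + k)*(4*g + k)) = 6*g - k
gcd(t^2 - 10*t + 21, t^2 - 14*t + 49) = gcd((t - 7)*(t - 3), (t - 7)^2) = t - 7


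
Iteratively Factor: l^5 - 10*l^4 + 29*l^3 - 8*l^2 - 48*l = (l - 4)*(l^4 - 6*l^3 + 5*l^2 + 12*l) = l*(l - 4)*(l^3 - 6*l^2 + 5*l + 12) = l*(l - 4)*(l - 3)*(l^2 - 3*l - 4) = l*(l - 4)*(l - 3)*(l + 1)*(l - 4)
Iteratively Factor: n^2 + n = (n + 1)*(n)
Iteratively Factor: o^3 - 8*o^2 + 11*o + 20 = (o + 1)*(o^2 - 9*o + 20) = (o - 5)*(o + 1)*(o - 4)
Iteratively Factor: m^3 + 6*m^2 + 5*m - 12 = (m + 3)*(m^2 + 3*m - 4) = (m - 1)*(m + 3)*(m + 4)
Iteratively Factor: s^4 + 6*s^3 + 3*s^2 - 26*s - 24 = (s + 3)*(s^3 + 3*s^2 - 6*s - 8) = (s + 1)*(s + 3)*(s^2 + 2*s - 8) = (s + 1)*(s + 3)*(s + 4)*(s - 2)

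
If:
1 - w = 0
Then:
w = 1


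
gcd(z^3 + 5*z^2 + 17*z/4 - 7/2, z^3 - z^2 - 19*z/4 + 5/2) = z^2 + 3*z/2 - 1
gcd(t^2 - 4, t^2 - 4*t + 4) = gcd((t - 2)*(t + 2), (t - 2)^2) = t - 2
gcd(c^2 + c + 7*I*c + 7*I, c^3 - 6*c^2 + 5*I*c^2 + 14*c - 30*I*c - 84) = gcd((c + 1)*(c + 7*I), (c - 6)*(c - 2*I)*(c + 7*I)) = c + 7*I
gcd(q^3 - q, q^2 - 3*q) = q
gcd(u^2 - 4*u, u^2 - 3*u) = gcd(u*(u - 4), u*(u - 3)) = u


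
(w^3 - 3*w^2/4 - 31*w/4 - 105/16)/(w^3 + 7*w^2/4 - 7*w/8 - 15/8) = (w - 7/2)/(w - 1)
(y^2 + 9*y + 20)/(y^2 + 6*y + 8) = (y + 5)/(y + 2)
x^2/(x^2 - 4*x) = x/(x - 4)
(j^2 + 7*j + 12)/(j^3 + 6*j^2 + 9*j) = (j + 4)/(j*(j + 3))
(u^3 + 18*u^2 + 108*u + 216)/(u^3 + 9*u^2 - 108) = (u + 6)/(u - 3)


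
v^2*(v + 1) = v^3 + v^2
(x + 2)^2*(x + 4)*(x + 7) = x^4 + 15*x^3 + 76*x^2 + 156*x + 112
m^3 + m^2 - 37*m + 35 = (m - 5)*(m - 1)*(m + 7)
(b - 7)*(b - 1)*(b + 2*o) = b^3 + 2*b^2*o - 8*b^2 - 16*b*o + 7*b + 14*o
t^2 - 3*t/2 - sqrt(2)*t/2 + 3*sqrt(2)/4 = (t - 3/2)*(t - sqrt(2)/2)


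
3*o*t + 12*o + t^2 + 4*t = (3*o + t)*(t + 4)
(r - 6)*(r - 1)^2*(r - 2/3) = r^4 - 26*r^3/3 + 55*r^2/3 - 44*r/3 + 4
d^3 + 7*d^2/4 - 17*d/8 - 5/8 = (d - 1)*(d + 1/4)*(d + 5/2)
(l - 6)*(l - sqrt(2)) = l^2 - 6*l - sqrt(2)*l + 6*sqrt(2)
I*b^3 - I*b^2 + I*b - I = (b - 1)*(b + I)*(I*b + 1)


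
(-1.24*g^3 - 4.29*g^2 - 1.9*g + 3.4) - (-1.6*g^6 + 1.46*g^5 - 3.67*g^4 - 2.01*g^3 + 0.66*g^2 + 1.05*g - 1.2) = 1.6*g^6 - 1.46*g^5 + 3.67*g^4 + 0.77*g^3 - 4.95*g^2 - 2.95*g + 4.6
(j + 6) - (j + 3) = 3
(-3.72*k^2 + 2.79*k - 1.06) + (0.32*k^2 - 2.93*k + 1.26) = -3.4*k^2 - 0.14*k + 0.2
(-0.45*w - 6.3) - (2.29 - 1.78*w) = 1.33*w - 8.59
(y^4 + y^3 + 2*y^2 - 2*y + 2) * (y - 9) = y^5 - 8*y^4 - 7*y^3 - 20*y^2 + 20*y - 18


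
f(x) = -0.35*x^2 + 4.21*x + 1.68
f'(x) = 4.21 - 0.7*x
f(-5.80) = -34.51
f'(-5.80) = 8.27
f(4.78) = 13.81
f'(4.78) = 0.86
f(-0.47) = -0.38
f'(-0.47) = 4.54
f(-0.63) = -1.11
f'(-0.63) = 4.65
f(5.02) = 13.99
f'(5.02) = 0.70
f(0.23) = 2.63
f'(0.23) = 4.05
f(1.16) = 6.09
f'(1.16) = 3.40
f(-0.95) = -2.64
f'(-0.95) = 4.88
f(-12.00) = -99.24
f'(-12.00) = 12.61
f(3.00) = 11.16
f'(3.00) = 2.11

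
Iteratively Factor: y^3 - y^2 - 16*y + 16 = (y - 1)*(y^2 - 16) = (y - 1)*(y + 4)*(y - 4)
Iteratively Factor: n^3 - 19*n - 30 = (n + 2)*(n^2 - 2*n - 15) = (n + 2)*(n + 3)*(n - 5)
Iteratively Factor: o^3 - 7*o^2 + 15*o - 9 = (o - 3)*(o^2 - 4*o + 3) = (o - 3)*(o - 1)*(o - 3)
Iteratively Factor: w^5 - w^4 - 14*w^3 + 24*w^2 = (w + 4)*(w^4 - 5*w^3 + 6*w^2) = (w - 3)*(w + 4)*(w^3 - 2*w^2) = w*(w - 3)*(w + 4)*(w^2 - 2*w) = w*(w - 3)*(w - 2)*(w + 4)*(w)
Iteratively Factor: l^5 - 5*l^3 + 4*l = (l + 2)*(l^4 - 2*l^3 - l^2 + 2*l) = (l - 1)*(l + 2)*(l^3 - l^2 - 2*l) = l*(l - 1)*(l + 2)*(l^2 - l - 2) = l*(l - 2)*(l - 1)*(l + 2)*(l + 1)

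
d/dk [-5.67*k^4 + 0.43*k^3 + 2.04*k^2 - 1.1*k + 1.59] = -22.68*k^3 + 1.29*k^2 + 4.08*k - 1.1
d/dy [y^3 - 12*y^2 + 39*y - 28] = 3*y^2 - 24*y + 39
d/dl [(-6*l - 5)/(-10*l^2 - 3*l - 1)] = (60*l^2 + 18*l - (6*l + 5)*(20*l + 3) + 6)/(10*l^2 + 3*l + 1)^2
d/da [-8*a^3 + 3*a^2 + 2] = 6*a*(1 - 4*a)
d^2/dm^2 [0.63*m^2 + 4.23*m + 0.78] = 1.26000000000000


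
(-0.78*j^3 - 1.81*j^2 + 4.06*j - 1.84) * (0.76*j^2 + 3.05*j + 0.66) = -0.5928*j^5 - 3.7546*j^4 - 2.9497*j^3 + 9.79*j^2 - 2.9324*j - 1.2144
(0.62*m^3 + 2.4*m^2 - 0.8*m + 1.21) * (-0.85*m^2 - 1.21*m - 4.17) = -0.527*m^5 - 2.7902*m^4 - 4.8094*m^3 - 10.0685*m^2 + 1.8719*m - 5.0457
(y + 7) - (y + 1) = 6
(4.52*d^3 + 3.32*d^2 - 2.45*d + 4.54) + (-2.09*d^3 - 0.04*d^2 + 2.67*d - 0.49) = 2.43*d^3 + 3.28*d^2 + 0.22*d + 4.05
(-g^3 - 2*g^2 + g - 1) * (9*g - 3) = -9*g^4 - 15*g^3 + 15*g^2 - 12*g + 3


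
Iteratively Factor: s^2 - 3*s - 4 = (s - 4)*(s + 1)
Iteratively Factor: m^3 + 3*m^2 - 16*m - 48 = (m + 3)*(m^2 - 16) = (m + 3)*(m + 4)*(m - 4)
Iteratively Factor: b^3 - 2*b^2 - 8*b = (b + 2)*(b^2 - 4*b) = b*(b + 2)*(b - 4)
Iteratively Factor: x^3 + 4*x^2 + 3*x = (x + 1)*(x^2 + 3*x) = (x + 1)*(x + 3)*(x)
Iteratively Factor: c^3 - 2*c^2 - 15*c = (c + 3)*(c^2 - 5*c) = c*(c + 3)*(c - 5)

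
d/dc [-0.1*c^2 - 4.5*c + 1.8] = -0.2*c - 4.5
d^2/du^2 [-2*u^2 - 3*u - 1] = -4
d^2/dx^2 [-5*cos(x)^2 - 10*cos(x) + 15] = 10*cos(x) + 10*cos(2*x)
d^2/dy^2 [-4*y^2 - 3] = -8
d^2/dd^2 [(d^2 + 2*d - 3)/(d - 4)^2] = 2*(10*d + 23)/(d^4 - 16*d^3 + 96*d^2 - 256*d + 256)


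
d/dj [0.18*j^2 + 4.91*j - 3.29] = 0.36*j + 4.91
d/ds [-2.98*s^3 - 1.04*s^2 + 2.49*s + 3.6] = -8.94*s^2 - 2.08*s + 2.49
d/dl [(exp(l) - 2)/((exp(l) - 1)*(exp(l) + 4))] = (-exp(2*l) + 4*exp(l) + 2)*exp(l)/(exp(4*l) + 6*exp(3*l) + exp(2*l) - 24*exp(l) + 16)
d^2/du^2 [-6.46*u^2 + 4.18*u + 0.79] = -12.9200000000000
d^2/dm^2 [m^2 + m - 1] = 2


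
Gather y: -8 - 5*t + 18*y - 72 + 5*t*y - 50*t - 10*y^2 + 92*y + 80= -55*t - 10*y^2 + y*(5*t + 110)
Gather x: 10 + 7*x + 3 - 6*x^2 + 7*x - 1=-6*x^2 + 14*x + 12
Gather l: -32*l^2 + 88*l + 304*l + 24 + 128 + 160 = -32*l^2 + 392*l + 312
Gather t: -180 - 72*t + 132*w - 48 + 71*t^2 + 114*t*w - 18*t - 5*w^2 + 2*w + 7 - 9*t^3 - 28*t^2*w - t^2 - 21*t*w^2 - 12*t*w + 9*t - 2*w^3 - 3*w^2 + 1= -9*t^3 + t^2*(70 - 28*w) + t*(-21*w^2 + 102*w - 81) - 2*w^3 - 8*w^2 + 134*w - 220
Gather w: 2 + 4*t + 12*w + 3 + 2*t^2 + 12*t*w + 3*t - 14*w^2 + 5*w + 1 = 2*t^2 + 7*t - 14*w^2 + w*(12*t + 17) + 6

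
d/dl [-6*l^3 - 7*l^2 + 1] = 2*l*(-9*l - 7)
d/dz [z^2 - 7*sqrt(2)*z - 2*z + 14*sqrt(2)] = 2*z - 7*sqrt(2) - 2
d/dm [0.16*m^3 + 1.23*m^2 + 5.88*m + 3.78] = 0.48*m^2 + 2.46*m + 5.88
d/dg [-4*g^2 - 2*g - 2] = -8*g - 2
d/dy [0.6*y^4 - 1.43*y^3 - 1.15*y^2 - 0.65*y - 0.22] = 2.4*y^3 - 4.29*y^2 - 2.3*y - 0.65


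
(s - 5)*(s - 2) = s^2 - 7*s + 10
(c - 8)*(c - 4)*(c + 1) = c^3 - 11*c^2 + 20*c + 32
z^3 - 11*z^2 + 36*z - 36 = (z - 6)*(z - 3)*(z - 2)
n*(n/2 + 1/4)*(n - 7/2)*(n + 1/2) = n^4/2 - 5*n^3/4 - 13*n^2/8 - 7*n/16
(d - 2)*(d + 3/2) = d^2 - d/2 - 3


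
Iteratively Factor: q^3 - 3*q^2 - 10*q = (q - 5)*(q^2 + 2*q) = (q - 5)*(q + 2)*(q)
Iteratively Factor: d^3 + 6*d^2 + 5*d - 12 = (d + 4)*(d^2 + 2*d - 3) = (d - 1)*(d + 4)*(d + 3)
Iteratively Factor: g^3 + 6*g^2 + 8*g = (g)*(g^2 + 6*g + 8) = g*(g + 2)*(g + 4)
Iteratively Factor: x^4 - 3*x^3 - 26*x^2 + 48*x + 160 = (x + 4)*(x^3 - 7*x^2 + 2*x + 40) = (x + 2)*(x + 4)*(x^2 - 9*x + 20) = (x - 4)*(x + 2)*(x + 4)*(x - 5)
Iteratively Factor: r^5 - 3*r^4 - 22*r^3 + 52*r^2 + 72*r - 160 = (r + 2)*(r^4 - 5*r^3 - 12*r^2 + 76*r - 80) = (r + 2)*(r + 4)*(r^3 - 9*r^2 + 24*r - 20) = (r - 2)*(r + 2)*(r + 4)*(r^2 - 7*r + 10) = (r - 2)^2*(r + 2)*(r + 4)*(r - 5)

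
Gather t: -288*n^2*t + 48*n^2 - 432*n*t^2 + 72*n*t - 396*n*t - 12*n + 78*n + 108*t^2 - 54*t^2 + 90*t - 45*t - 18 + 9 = 48*n^2 + 66*n + t^2*(54 - 432*n) + t*(-288*n^2 - 324*n + 45) - 9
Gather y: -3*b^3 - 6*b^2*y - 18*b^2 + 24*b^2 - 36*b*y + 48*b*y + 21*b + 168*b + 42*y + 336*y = -3*b^3 + 6*b^2 + 189*b + y*(-6*b^2 + 12*b + 378)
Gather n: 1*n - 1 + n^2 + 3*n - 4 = n^2 + 4*n - 5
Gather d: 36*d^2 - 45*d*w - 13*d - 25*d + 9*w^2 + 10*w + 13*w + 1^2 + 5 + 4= 36*d^2 + d*(-45*w - 38) + 9*w^2 + 23*w + 10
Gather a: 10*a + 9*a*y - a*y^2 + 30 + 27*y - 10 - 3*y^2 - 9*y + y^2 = a*(-y^2 + 9*y + 10) - 2*y^2 + 18*y + 20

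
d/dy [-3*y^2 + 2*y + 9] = 2 - 6*y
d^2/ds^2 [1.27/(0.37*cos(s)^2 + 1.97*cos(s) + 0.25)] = (-0.695452*(1 - cos(s)^2)^2 - 7.405624*cos(s)^3 - 4.806569*cos(s)^2 + 9.65107925*cos(s) + 1.15712875*cos(3*s) + 10.317988)/(0.37*cos(s)^2 + 1.97*cos(s) + 0.25)^3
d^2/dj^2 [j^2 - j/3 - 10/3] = 2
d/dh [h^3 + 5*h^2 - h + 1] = 3*h^2 + 10*h - 1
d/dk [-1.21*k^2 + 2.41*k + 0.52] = 2.41 - 2.42*k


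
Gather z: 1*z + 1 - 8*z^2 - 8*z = -8*z^2 - 7*z + 1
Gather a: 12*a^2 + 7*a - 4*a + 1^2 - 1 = 12*a^2 + 3*a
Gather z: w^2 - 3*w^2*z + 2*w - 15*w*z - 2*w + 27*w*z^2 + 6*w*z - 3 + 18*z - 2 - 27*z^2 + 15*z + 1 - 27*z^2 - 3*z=w^2 + z^2*(27*w - 54) + z*(-3*w^2 - 9*w + 30) - 4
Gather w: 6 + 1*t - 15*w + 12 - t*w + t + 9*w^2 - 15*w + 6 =2*t + 9*w^2 + w*(-t - 30) + 24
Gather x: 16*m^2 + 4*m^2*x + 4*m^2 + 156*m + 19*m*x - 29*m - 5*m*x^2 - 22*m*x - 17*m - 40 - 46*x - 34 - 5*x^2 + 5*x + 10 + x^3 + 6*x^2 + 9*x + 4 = 20*m^2 + 110*m + x^3 + x^2*(1 - 5*m) + x*(4*m^2 - 3*m - 32) - 60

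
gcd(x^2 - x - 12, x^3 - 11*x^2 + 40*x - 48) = x - 4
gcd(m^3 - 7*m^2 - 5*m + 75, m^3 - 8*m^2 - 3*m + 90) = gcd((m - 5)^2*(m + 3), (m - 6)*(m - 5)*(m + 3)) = m^2 - 2*m - 15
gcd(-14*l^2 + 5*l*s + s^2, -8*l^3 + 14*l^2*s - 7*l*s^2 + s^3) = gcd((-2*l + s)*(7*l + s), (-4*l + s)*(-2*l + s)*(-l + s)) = -2*l + s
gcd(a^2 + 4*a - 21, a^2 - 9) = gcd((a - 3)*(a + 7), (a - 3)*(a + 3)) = a - 3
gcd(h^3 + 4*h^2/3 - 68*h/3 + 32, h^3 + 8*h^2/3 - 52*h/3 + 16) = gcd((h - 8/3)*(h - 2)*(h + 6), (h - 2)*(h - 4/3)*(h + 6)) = h^2 + 4*h - 12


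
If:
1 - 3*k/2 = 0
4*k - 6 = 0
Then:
No Solution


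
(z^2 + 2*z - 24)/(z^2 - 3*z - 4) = (z + 6)/(z + 1)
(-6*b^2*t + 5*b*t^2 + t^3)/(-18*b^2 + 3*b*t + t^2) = t*(-b + t)/(-3*b + t)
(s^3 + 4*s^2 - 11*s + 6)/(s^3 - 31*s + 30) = (s - 1)/(s - 5)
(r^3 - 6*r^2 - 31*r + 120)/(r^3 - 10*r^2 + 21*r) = (r^2 - 3*r - 40)/(r*(r - 7))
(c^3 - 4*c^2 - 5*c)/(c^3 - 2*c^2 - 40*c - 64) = c*(-c^2 + 4*c + 5)/(-c^3 + 2*c^2 + 40*c + 64)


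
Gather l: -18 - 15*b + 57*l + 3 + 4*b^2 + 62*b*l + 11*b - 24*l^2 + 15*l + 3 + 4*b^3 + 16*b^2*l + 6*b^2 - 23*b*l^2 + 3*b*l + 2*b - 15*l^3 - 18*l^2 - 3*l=4*b^3 + 10*b^2 - 2*b - 15*l^3 + l^2*(-23*b - 42) + l*(16*b^2 + 65*b + 69) - 12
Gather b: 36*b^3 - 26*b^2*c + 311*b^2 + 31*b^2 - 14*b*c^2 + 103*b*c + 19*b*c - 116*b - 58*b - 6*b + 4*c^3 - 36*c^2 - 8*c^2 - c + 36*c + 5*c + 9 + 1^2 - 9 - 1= 36*b^3 + b^2*(342 - 26*c) + b*(-14*c^2 + 122*c - 180) + 4*c^3 - 44*c^2 + 40*c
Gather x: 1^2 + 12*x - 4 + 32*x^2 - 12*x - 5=32*x^2 - 8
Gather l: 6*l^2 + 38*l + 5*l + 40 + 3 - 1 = 6*l^2 + 43*l + 42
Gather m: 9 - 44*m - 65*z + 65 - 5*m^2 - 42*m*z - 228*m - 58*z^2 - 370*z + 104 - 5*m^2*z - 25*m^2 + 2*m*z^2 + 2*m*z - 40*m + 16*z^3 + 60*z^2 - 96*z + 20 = m^2*(-5*z - 30) + m*(2*z^2 - 40*z - 312) + 16*z^3 + 2*z^2 - 531*z + 198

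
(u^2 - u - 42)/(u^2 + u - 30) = (u - 7)/(u - 5)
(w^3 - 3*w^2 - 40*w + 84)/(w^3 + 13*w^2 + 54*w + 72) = (w^2 - 9*w + 14)/(w^2 + 7*w + 12)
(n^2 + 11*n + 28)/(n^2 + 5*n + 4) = (n + 7)/(n + 1)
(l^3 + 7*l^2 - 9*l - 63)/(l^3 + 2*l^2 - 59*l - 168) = (l - 3)/(l - 8)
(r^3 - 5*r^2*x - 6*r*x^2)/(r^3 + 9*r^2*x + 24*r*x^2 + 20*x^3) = r*(r^2 - 5*r*x - 6*x^2)/(r^3 + 9*r^2*x + 24*r*x^2 + 20*x^3)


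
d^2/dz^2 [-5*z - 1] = 0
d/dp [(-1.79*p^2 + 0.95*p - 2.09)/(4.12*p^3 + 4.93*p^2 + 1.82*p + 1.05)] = (7.3748*p^4 - 7.828*p^3 + 17.8911*p^2 + 16.8484*p + 4.8013)/(16.9744*p^6 + 40.6232*p^5 + 39.3017*p^4 + 26.5972*p^3 + 13.6654*p^2 + 3.822*p + 1.1025)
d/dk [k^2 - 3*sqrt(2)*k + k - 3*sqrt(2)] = 2*k - 3*sqrt(2) + 1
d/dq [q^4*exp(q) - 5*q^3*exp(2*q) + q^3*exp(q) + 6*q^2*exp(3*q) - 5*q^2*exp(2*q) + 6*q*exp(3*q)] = (q^4 - 10*q^3*exp(q) + 5*q^3 + 18*q^2*exp(2*q) - 25*q^2*exp(q) + 3*q^2 + 30*q*exp(2*q) - 10*q*exp(q) + 6*exp(2*q))*exp(q)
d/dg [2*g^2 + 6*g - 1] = 4*g + 6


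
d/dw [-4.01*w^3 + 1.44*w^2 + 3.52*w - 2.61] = -12.03*w^2 + 2.88*w + 3.52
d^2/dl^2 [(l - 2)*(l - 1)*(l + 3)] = 6*l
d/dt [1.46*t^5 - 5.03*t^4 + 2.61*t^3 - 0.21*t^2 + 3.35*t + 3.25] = 7.3*t^4 - 20.12*t^3 + 7.83*t^2 - 0.42*t + 3.35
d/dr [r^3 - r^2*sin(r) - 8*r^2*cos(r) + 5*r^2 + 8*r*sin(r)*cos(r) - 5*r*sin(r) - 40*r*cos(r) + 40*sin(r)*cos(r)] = 8*r^2*sin(r) - r^2*cos(r) + 3*r^2 + 38*r*sin(r) - 21*r*cos(r) + 8*r*cos(2*r) + 10*r - 5*sin(r) + 4*sin(2*r) - 40*cos(r) + 40*cos(2*r)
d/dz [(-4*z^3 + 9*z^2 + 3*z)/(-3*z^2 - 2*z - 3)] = (12*z^4 + 16*z^3 + 27*z^2 - 54*z - 9)/(9*z^4 + 12*z^3 + 22*z^2 + 12*z + 9)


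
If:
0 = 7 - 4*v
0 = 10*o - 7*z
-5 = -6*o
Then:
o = 5/6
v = 7/4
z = 25/21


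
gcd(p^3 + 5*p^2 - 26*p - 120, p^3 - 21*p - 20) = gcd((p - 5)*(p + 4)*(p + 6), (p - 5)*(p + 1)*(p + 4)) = p^2 - p - 20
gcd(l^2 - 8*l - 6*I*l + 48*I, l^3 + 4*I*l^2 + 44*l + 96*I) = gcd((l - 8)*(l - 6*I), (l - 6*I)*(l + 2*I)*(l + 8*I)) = l - 6*I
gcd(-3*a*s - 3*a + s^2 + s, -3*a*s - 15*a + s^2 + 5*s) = -3*a + s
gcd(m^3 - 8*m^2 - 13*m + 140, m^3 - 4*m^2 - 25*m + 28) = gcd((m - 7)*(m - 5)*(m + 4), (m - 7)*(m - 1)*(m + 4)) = m^2 - 3*m - 28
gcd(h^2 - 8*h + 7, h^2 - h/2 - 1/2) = h - 1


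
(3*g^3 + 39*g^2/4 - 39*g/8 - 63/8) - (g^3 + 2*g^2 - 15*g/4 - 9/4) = 2*g^3 + 31*g^2/4 - 9*g/8 - 45/8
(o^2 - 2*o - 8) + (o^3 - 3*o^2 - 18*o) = o^3 - 2*o^2 - 20*o - 8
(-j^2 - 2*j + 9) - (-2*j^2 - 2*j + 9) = j^2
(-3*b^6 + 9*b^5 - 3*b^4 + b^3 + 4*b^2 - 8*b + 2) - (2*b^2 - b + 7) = -3*b^6 + 9*b^5 - 3*b^4 + b^3 + 2*b^2 - 7*b - 5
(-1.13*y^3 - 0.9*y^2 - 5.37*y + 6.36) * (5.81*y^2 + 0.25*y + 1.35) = -6.5653*y^5 - 5.5115*y^4 - 32.9502*y^3 + 34.3941*y^2 - 5.6595*y + 8.586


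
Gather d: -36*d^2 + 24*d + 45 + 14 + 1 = -36*d^2 + 24*d + 60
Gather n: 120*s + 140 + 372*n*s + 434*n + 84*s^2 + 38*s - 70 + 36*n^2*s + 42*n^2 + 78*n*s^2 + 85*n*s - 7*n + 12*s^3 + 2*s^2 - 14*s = n^2*(36*s + 42) + n*(78*s^2 + 457*s + 427) + 12*s^3 + 86*s^2 + 144*s + 70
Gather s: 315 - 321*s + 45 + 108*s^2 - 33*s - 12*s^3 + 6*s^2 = -12*s^3 + 114*s^2 - 354*s + 360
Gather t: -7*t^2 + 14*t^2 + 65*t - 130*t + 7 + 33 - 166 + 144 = 7*t^2 - 65*t + 18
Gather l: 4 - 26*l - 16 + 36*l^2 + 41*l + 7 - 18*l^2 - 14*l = 18*l^2 + l - 5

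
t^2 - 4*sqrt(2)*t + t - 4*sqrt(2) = (t + 1)*(t - 4*sqrt(2))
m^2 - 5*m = m*(m - 5)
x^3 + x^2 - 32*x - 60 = (x - 6)*(x + 2)*(x + 5)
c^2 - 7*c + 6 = (c - 6)*(c - 1)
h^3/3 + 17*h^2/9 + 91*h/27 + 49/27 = (h/3 + 1/3)*(h + 7/3)^2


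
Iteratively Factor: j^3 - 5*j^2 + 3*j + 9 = (j - 3)*(j^2 - 2*j - 3) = (j - 3)^2*(j + 1)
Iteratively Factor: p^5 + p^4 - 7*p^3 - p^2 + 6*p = (p + 3)*(p^4 - 2*p^3 - p^2 + 2*p) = (p - 1)*(p + 3)*(p^3 - p^2 - 2*p) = (p - 2)*(p - 1)*(p + 3)*(p^2 + p) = p*(p - 2)*(p - 1)*(p + 3)*(p + 1)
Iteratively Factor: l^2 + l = (l)*(l + 1)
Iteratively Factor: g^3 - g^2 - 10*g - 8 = (g - 4)*(g^2 + 3*g + 2) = (g - 4)*(g + 2)*(g + 1)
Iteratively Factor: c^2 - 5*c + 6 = (c - 3)*(c - 2)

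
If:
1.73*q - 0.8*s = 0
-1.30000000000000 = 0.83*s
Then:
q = -0.72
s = -1.57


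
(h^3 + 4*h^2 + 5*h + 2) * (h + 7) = h^4 + 11*h^3 + 33*h^2 + 37*h + 14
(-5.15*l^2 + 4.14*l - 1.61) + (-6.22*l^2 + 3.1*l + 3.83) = -11.37*l^2 + 7.24*l + 2.22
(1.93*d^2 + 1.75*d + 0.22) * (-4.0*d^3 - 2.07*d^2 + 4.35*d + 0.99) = -7.72*d^5 - 10.9951*d^4 + 3.893*d^3 + 9.0678*d^2 + 2.6895*d + 0.2178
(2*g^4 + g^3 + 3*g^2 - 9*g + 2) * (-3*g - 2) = -6*g^5 - 7*g^4 - 11*g^3 + 21*g^2 + 12*g - 4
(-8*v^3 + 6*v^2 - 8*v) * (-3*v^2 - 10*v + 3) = 24*v^5 + 62*v^4 - 60*v^3 + 98*v^2 - 24*v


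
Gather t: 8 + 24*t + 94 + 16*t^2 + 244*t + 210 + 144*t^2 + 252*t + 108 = 160*t^2 + 520*t + 420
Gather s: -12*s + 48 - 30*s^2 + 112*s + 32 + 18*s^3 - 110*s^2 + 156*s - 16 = 18*s^3 - 140*s^2 + 256*s + 64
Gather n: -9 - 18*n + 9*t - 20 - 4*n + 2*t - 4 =-22*n + 11*t - 33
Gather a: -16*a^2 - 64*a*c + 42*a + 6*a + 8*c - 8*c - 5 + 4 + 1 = -16*a^2 + a*(48 - 64*c)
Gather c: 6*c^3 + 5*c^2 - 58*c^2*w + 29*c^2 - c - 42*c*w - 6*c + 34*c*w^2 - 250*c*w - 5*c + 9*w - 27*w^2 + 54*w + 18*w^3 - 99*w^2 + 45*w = 6*c^3 + c^2*(34 - 58*w) + c*(34*w^2 - 292*w - 12) + 18*w^3 - 126*w^2 + 108*w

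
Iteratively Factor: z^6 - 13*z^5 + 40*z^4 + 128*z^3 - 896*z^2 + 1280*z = (z + 4)*(z^5 - 17*z^4 + 108*z^3 - 304*z^2 + 320*z) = (z - 4)*(z + 4)*(z^4 - 13*z^3 + 56*z^2 - 80*z) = (z - 4)^2*(z + 4)*(z^3 - 9*z^2 + 20*z) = (z - 5)*(z - 4)^2*(z + 4)*(z^2 - 4*z) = z*(z - 5)*(z - 4)^2*(z + 4)*(z - 4)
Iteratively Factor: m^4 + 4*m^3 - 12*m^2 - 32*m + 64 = (m + 4)*(m^3 - 12*m + 16) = (m + 4)^2*(m^2 - 4*m + 4) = (m - 2)*(m + 4)^2*(m - 2)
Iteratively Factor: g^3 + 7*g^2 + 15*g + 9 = (g + 3)*(g^2 + 4*g + 3) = (g + 1)*(g + 3)*(g + 3)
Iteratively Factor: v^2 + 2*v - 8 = (v - 2)*(v + 4)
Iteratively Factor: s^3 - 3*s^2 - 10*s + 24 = (s + 3)*(s^2 - 6*s + 8) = (s - 4)*(s + 3)*(s - 2)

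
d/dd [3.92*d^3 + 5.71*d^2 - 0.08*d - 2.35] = 11.76*d^2 + 11.42*d - 0.08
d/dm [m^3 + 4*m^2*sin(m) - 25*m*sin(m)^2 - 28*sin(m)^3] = 4*m^2*cos(m) + 3*m^2 + 8*m*sin(m) - 25*m*sin(2*m) - 84*sin(m)^2*cos(m) - 25*sin(m)^2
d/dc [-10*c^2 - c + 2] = -20*c - 1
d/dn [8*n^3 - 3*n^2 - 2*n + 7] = 24*n^2 - 6*n - 2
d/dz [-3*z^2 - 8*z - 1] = -6*z - 8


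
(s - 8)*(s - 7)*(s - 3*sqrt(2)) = s^3 - 15*s^2 - 3*sqrt(2)*s^2 + 56*s + 45*sqrt(2)*s - 168*sqrt(2)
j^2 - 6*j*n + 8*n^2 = (j - 4*n)*(j - 2*n)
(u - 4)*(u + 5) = u^2 + u - 20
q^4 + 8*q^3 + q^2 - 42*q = q*(q - 2)*(q + 3)*(q + 7)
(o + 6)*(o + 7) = o^2 + 13*o + 42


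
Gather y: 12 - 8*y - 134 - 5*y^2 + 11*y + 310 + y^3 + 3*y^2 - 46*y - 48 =y^3 - 2*y^2 - 43*y + 140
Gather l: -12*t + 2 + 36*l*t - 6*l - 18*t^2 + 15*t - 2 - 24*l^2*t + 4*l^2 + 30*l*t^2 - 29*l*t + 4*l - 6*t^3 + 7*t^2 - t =l^2*(4 - 24*t) + l*(30*t^2 + 7*t - 2) - 6*t^3 - 11*t^2 + 2*t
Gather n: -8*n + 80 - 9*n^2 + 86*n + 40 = -9*n^2 + 78*n + 120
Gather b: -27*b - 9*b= -36*b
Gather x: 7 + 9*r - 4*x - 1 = 9*r - 4*x + 6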